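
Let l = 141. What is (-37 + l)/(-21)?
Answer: -104/21 ≈ -4.9524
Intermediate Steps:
(-37 + l)/(-21) = (-37 + 141)/(-21) = 104*(-1/21) = -104/21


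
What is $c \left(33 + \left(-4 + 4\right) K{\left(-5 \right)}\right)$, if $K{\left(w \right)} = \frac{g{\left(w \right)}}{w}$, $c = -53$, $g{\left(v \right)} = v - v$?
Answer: $-1749$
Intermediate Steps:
$g{\left(v \right)} = 0$
$K{\left(w \right)} = 0$ ($K{\left(w \right)} = \frac{0}{w} = 0$)
$c \left(33 + \left(-4 + 4\right) K{\left(-5 \right)}\right) = - 53 \left(33 + \left(-4 + 4\right) 0\right) = - 53 \left(33 + 0 \cdot 0\right) = - 53 \left(33 + 0\right) = \left(-53\right) 33 = -1749$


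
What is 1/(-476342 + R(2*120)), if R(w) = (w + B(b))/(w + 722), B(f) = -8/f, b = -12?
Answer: -1443/687361145 ≈ -2.0993e-6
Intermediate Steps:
R(w) = (2/3 + w)/(722 + w) (R(w) = (w - 8/(-12))/(w + 722) = (w - 8*(-1/12))/(722 + w) = (w + 2/3)/(722 + w) = (2/3 + w)/(722 + w))
1/(-476342 + R(2*120)) = 1/(-476342 + (2/3 + 2*120)/(722 + 2*120)) = 1/(-476342 + (2/3 + 240)/(722 + 240)) = 1/(-476342 + (722/3)/962) = 1/(-476342 + (1/962)*(722/3)) = 1/(-476342 + 361/1443) = 1/(-687361145/1443) = -1443/687361145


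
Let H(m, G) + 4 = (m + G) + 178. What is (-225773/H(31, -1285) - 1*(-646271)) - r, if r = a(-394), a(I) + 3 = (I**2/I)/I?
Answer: 698200613/1080 ≈ 6.4648e+5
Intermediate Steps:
a(I) = -2 (a(I) = -3 + (I**2/I)/I = -3 + I/I = -3 + 1 = -2)
r = -2
H(m, G) = 174 + G + m (H(m, G) = -4 + ((m + G) + 178) = -4 + ((G + m) + 178) = -4 + (178 + G + m) = 174 + G + m)
(-225773/H(31, -1285) - 1*(-646271)) - r = (-225773/(174 - 1285 + 31) - 1*(-646271)) - 1*(-2) = (-225773/(-1080) + 646271) + 2 = (-225773*(-1/1080) + 646271) + 2 = (225773/1080 + 646271) + 2 = 698198453/1080 + 2 = 698200613/1080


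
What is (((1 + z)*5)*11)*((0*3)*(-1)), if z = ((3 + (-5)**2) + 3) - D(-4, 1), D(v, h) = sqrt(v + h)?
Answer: 0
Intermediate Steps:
D(v, h) = sqrt(h + v)
z = 31 - I*sqrt(3) (z = ((3 + (-5)**2) + 3) - sqrt(1 - 4) = ((3 + 25) + 3) - sqrt(-3) = (28 + 3) - I*sqrt(3) = 31 - I*sqrt(3) ≈ 31.0 - 1.732*I)
(((1 + z)*5)*11)*((0*3)*(-1)) = (((1 + (31 - I*sqrt(3)))*5)*11)*((0*3)*(-1)) = (((32 - I*sqrt(3))*5)*11)*(0*(-1)) = ((160 - 5*I*sqrt(3))*11)*0 = (1760 - 55*I*sqrt(3))*0 = 0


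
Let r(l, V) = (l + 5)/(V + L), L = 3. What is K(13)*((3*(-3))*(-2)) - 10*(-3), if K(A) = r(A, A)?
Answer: 201/4 ≈ 50.250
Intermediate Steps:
r(l, V) = (5 + l)/(3 + V) (r(l, V) = (l + 5)/(V + 3) = (5 + l)/(3 + V))
K(A) = (5 + A)/(3 + A)
K(13)*((3*(-3))*(-2)) - 10*(-3) = ((5 + 13)/(3 + 13))*((3*(-3))*(-2)) - 10*(-3) = (18/16)*(-9*(-2)) + 30 = ((1/16)*18)*18 + 30 = (9/8)*18 + 30 = 81/4 + 30 = 201/4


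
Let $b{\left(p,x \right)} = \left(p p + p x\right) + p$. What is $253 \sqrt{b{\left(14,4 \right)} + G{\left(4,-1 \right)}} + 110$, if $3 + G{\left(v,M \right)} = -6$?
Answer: $110 + 253 \sqrt{257} \approx 4165.9$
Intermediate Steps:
$b{\left(p,x \right)} = p + p^{2} + p x$ ($b{\left(p,x \right)} = \left(p^{2} + p x\right) + p = p + p^{2} + p x$)
$G{\left(v,M \right)} = -9$ ($G{\left(v,M \right)} = -3 - 6 = -9$)
$253 \sqrt{b{\left(14,4 \right)} + G{\left(4,-1 \right)}} + 110 = 253 \sqrt{14 \left(1 + 14 + 4\right) - 9} + 110 = 253 \sqrt{14 \cdot 19 - 9} + 110 = 253 \sqrt{266 - 9} + 110 = 253 \sqrt{257} + 110 = 110 + 253 \sqrt{257}$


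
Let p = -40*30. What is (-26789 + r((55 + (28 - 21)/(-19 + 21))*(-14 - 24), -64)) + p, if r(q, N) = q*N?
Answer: 114283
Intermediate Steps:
p = -1200
r(q, N) = N*q
(-26789 + r((55 + (28 - 21)/(-19 + 21))*(-14 - 24), -64)) + p = (-26789 - 64*(55 + (28 - 21)/(-19 + 21))*(-14 - 24)) - 1200 = (-26789 - 64*(55 + 7/2)*(-38)) - 1200 = (-26789 - 3744*(-38)) - 1200 = (-26789 - 64*(-2223)) - 1200 = (-26789 + 142272) - 1200 = 115483 - 1200 = 114283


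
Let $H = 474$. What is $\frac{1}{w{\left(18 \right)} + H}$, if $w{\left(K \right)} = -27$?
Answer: $\frac{1}{447} \approx 0.0022371$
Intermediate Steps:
$\frac{1}{w{\left(18 \right)} + H} = \frac{1}{-27 + 474} = \frac{1}{447}$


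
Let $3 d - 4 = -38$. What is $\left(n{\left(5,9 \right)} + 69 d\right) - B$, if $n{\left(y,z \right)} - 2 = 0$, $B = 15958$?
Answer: $-16738$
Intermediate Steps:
$d = - \frac{34}{3}$ ($d = \frac{4}{3} + \frac{1}{3} \left(-38\right) = \frac{4}{3} - \frac{38}{3} = - \frac{34}{3} \approx -11.333$)
$n{\left(y,z \right)} = 2$ ($n{\left(y,z \right)} = 2 + 0 = 2$)
$\left(n{\left(5,9 \right)} + 69 d\right) - B = \left(2 + 69 \left(- \frac{34}{3}\right)\right) - 15958 = \left(2 - 782\right) - 15958 = -780 - 15958 = -16738$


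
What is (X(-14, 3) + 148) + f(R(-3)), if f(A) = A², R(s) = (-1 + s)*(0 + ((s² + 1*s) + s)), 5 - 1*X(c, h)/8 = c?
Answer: 444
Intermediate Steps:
X(c, h) = 40 - 8*c
R(s) = (-1 + s)*(s² + 2*s) (R(s) = (-1 + s)*(0 + ((s² + s) + s)) = (-1 + s)*(0 + ((s + s²) + s)) = (-1 + s)*(0 + (s² + 2*s)) = (-1 + s)*(s² + 2*s))
(X(-14, 3) + 148) + f(R(-3)) = ((40 - 8*(-14)) + 148) + (-3*(-2 - 3 + (-3)²))² = ((40 + 112) + 148) + (-3*(-2 - 3 + 9))² = (152 + 148) + (-3*4)² = 300 + (-12)² = 300 + 144 = 444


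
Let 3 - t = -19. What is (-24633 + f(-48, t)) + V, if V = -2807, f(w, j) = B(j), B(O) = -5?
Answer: -27445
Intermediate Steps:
t = 22 (t = 3 - 1*(-19) = 3 + 19 = 22)
f(w, j) = -5
(-24633 + f(-48, t)) + V = (-24633 - 5) - 2807 = -24638 - 2807 = -27445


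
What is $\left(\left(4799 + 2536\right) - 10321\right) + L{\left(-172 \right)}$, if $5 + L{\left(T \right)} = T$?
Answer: $-3163$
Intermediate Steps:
$L{\left(T \right)} = -5 + T$
$\left(\left(4799 + 2536\right) - 10321\right) + L{\left(-172 \right)} = \left(\left(4799 + 2536\right) - 10321\right) - 177 = \left(7335 - 10321\right) - 177 = -2986 - 177 = -3163$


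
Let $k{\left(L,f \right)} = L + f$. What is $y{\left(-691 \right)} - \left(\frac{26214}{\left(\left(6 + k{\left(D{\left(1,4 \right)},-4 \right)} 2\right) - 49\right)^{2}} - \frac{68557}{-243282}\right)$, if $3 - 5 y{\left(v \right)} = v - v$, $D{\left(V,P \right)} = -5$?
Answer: $- \frac{30446717759}{4526261610} \approx -6.7267$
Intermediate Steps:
$y{\left(v \right)} = \frac{3}{5}$ ($y{\left(v \right)} = \frac{3}{5} - \frac{v - v}{5} = \frac{3}{5} - 0 = \frac{3}{5} + 0 = \frac{3}{5}$)
$y{\left(-691 \right)} - \left(\frac{26214}{\left(\left(6 + k{\left(D{\left(1,4 \right)},-4 \right)} 2\right) - 49\right)^{2}} - \frac{68557}{-243282}\right) = \frac{3}{5} - \left(\frac{26214}{\left(\left(6 + \left(-5 - 4\right) 2\right) - 49\right)^{2}} - \frac{68557}{-243282}\right) = \frac{3}{5} - \left(\frac{26214}{\left(\left(6 - 18\right) - 49\right)^{2}} - - \frac{68557}{243282}\right) = \frac{3}{5} - \left(\frac{26214}{\left(\left(6 - 18\right) - 49\right)^{2}} + \frac{68557}{243282}\right) = \frac{3}{5} - \left(\frac{26214}{\left(-12 - 49\right)^{2}} + \frac{68557}{243282}\right) = \frac{3}{5} - \left(\frac{26214}{\left(-61\right)^{2}} + \frac{68557}{243282}\right) = \frac{3}{5} - \left(\frac{26214}{3721} + \frac{68557}{243282}\right) = \frac{3}{5} - \frac{6632494945}{905252322} = - \frac{30446717759}{4526261610}$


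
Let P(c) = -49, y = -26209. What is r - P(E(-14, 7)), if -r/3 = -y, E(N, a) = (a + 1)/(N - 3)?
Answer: -78578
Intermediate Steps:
E(N, a) = (1 + a)/(-3 + N)
r = -78627 (r = -(-3)*(-26209) = -3*26209 = -78627)
r - P(E(-14, 7)) = -78627 - 1*(-49) = -78627 + 49 = -78578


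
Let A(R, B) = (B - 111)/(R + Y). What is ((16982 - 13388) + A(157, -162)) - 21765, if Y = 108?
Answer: -4815588/265 ≈ -18172.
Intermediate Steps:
A(R, B) = (-111 + B)/(108 + R) (A(R, B) = (B - 111)/(R + 108) = (-111 + B)/(108 + R))
((16982 - 13388) + A(157, -162)) - 21765 = ((16982 - 13388) + (-111 - 162)/(108 + 157)) - 21765 = (3594 - 273/265) - 21765 = 952137/265 - 21765 = -4815588/265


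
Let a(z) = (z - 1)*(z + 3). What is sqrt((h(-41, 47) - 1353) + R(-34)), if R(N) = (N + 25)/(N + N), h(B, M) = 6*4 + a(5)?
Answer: I*sqrt(1499179)/34 ≈ 36.012*I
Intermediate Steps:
a(z) = (-1 + z)*(3 + z)
h(B, M) = 56 (h(B, M) = 6*4 + (-3 + 5**2 + 2*5) = 24 + (-3 + 25 + 10) = 24 + 32 = 56)
R(N) = (25 + N)/(2*N) (R(N) = (25 + N)/((2*N)) = (25 + N)*(1/(2*N)) = (25 + N)/(2*N))
sqrt((h(-41, 47) - 1353) + R(-34)) = sqrt((56 - 1353) + (1/2)*(25 - 34)/(-34)) = sqrt(-1297 + (1/2)*(-1/34)*(-9)) = sqrt(-1297 + 9/68) = sqrt(-88187/68) = I*sqrt(1499179)/34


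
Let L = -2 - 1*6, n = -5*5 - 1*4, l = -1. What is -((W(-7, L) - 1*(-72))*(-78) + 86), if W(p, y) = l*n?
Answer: 7792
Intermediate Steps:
n = -29 (n = -25 - 4 = -29)
L = -8 (L = -2 - 6 = -8)
W(p, y) = 29 (W(p, y) = -1*(-29) = 29)
-((W(-7, L) - 1*(-72))*(-78) + 86) = -((29 - 1*(-72))*(-78) + 86) = -((29 + 72)*(-78) + 86) = -(101*(-78) + 86) = -(-7878 + 86) = -1*(-7792) = 7792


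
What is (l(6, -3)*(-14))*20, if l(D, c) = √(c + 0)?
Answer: -280*I*√3 ≈ -484.97*I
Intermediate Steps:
l(D, c) = √c
(l(6, -3)*(-14))*20 = (√(-3)*(-14))*20 = ((I*√3)*(-14))*20 = -14*I*√3*20 = -280*I*√3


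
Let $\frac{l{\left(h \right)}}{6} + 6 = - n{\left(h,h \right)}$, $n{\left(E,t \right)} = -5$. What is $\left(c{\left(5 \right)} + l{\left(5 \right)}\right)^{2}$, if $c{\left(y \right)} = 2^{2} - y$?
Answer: $49$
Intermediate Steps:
$l{\left(h \right)} = -6$ ($l{\left(h \right)} = -36 + 6 \left(\left(-1\right) \left(-5\right)\right) = -36 + 6 \cdot 5 = -36 + 30 = -6$)
$c{\left(y \right)} = 4 - y$
$\left(c{\left(5 \right)} + l{\left(5 \right)}\right)^{2} = \left(\left(4 - 5\right) - 6\right)^{2} = \left(-1 - 6\right)^{2} = \left(-7\right)^{2} = 49$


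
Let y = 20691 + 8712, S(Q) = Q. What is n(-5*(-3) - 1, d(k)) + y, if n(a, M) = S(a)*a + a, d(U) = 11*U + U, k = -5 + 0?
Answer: 29613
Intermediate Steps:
y = 29403
k = -5
d(U) = 12*U
n(a, M) = a + a**2 (n(a, M) = a*a + a = a**2 + a = a + a**2)
n(-5*(-3) - 1, d(k)) + y = (-5*(-3) - 1)*(1 + (-5*(-3) - 1)) + 29403 = (15 - 1)*(1 + (15 - 1)) + 29403 = 14*(1 + 14) + 29403 = 14*15 + 29403 = 210 + 29403 = 29613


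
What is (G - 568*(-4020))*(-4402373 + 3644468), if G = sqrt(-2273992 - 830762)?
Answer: -1730569960800 - 757905*I*sqrt(3104754) ≈ -1.7306e+12 - 1.3355e+9*I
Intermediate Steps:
G = I*sqrt(3104754) (G = sqrt(-3104754) = I*sqrt(3104754) ≈ 1762.0*I)
(G - 568*(-4020))*(-4402373 + 3644468) = (I*sqrt(3104754) - 568*(-4020))*(-4402373 + 3644468) = (I*sqrt(3104754) + 2283360)*(-757905) = (2283360 + I*sqrt(3104754))*(-757905) = -1730569960800 - 757905*I*sqrt(3104754)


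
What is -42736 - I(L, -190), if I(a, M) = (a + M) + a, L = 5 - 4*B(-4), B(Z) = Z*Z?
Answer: -42428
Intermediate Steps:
B(Z) = Z²
L = -59 (L = 5 - 4*(-4)² = 5 - 4*16 = 5 - 64 = -59)
I(a, M) = M + 2*a (I(a, M) = (M + a) + a = M + 2*a)
-42736 - I(L, -190) = -42736 - (-190 + 2*(-59)) = -42736 - (-190 - 118) = -42736 - 1*(-308) = -42736 + 308 = -42428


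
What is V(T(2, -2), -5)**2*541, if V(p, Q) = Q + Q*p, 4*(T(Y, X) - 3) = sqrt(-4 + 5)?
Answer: 3908725/16 ≈ 2.4430e+5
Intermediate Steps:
T(Y, X) = 13/4 (T(Y, X) = 3 + sqrt(-4 + 5)/4 = 3 + sqrt(1)/4 = 3 + (1/4)*1 = 3 + 1/4 = 13/4)
V(T(2, -2), -5)**2*541 = (-5*(1 + 13/4))**2*541 = (-5*17/4)**2*541 = (-85/4)**2*541 = (7225/16)*541 = 3908725/16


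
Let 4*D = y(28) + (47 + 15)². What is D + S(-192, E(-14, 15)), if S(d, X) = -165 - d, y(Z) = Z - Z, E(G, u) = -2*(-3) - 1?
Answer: 988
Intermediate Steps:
E(G, u) = 5 (E(G, u) = 6 - 1 = 5)
y(Z) = 0
D = 961 (D = (0 + (47 + 15)²)/4 = (0 + 62²)/4 = (0 + 3844)/4 = (¼)*3844 = 961)
D + S(-192, E(-14, 15)) = 961 + (-165 - 1*(-192)) = 961 + (-165 + 192) = 961 + 27 = 988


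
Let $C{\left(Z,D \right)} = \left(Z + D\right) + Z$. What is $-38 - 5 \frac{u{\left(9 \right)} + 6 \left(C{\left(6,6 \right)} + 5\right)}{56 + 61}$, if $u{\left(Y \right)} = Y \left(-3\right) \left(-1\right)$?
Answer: $- \frac{1757}{39} \approx -45.051$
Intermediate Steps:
$C{\left(Z,D \right)} = D + 2 Z$ ($C{\left(Z,D \right)} = \left(D + Z\right) + Z = D + 2 Z$)
$u{\left(Y \right)} = 3 Y$ ($u{\left(Y \right)} = - 3 Y \left(-1\right) = 3 Y$)
$-38 - 5 \frac{u{\left(9 \right)} + 6 \left(C{\left(6,6 \right)} + 5\right)}{56 + 61} = -38 - 5 \frac{3 \cdot 9 + 6 \left(\left(6 + 2 \cdot 6\right) + 5\right)}{56 + 61} = -38 - 5 \frac{27 + 6 \left(\left(6 + 12\right) + 5\right)}{117} = -38 - 5 \left(27 + 6 \left(18 + 5\right)\right) \frac{1}{117} = -38 - 5 \left(27 + 6 \cdot 23\right) \frac{1}{117} = -38 - 5 \left(27 + 138\right) \frac{1}{117} = -38 - 5 \cdot 165 \cdot \frac{1}{117} = -38 - \frac{275}{39} = - \frac{1757}{39}$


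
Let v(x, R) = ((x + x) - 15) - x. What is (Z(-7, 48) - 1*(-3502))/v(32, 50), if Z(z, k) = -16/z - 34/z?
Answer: 24564/119 ≈ 206.42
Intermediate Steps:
v(x, R) = -15 + x (v(x, R) = (2*x - 15) - x = (-15 + 2*x) - x = -15 + x)
Z(z, k) = -50/z
(Z(-7, 48) - 1*(-3502))/v(32, 50) = (-50/(-7) - 1*(-3502))/(-15 + 32) = (-50*(-1/7) + 3502)/17 = (50/7 + 3502)*(1/17) = (24564/7)*(1/17) = 24564/119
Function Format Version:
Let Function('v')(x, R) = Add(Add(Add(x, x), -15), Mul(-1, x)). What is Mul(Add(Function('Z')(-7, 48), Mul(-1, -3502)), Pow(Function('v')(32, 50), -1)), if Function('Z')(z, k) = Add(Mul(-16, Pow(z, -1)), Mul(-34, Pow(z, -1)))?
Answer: Rational(24564, 119) ≈ 206.42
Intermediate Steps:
Function('v')(x, R) = Add(-15, x) (Function('v')(x, R) = Add(Add(Mul(2, x), -15), Mul(-1, x)) = Add(Add(-15, Mul(2, x)), Mul(-1, x)) = Add(-15, x))
Function('Z')(z, k) = Mul(-50, Pow(z, -1))
Mul(Add(Function('Z')(-7, 48), Mul(-1, -3502)), Pow(Function('v')(32, 50), -1)) = Mul(Add(Mul(-50, Pow(-7, -1)), Mul(-1, -3502)), Pow(Add(-15, 32), -1)) = Mul(Add(Mul(-50, Rational(-1, 7)), 3502), Pow(17, -1)) = Mul(Add(Rational(50, 7), 3502), Rational(1, 17)) = Mul(Rational(24564, 7), Rational(1, 17)) = Rational(24564, 119)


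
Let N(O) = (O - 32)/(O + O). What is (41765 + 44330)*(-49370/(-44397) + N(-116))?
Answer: 387956898155/2575026 ≈ 1.5066e+5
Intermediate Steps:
N(O) = (-32 + O)/(2*O) (N(O) = (-32 + O)/((2*O)) = (-32 + O)*(1/(2*O)) = (-32 + O)/(2*O))
(41765 + 44330)*(-49370/(-44397) + N(-116)) = (41765 + 44330)*(-49370/(-44397) + (1/2)*(-32 - 116)/(-116)) = 86095*(-49370*(-1/44397) + (1/2)*(-1/116)*(-148)) = 86095*(49370/44397 + 37/58) = 86095*(4506149/2575026) = 387956898155/2575026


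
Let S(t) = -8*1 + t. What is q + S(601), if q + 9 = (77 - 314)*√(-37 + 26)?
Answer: 584 - 237*I*√11 ≈ 584.0 - 786.04*I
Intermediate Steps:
S(t) = -8 + t
q = -9 - 237*I*√11 (q = -9 + (77 - 314)*√(-37 + 26) = -9 - 237*I*√11 ≈ -9.0 - 786.04*I)
q + S(601) = (-9 - 237*I*√11) + (-8 + 601) = (-9 - 237*I*√11) + 593 = 584 - 237*I*√11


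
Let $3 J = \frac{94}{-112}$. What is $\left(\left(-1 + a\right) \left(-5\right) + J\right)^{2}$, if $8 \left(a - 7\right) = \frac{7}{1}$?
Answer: $\frac{8473921}{7056} \approx 1201.0$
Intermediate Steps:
$a = \frac{63}{8}$ ($a = 7 + \frac{7 \cdot 1^{-1}}{8} = 7 + \frac{7 \cdot 1}{8} = 7 + \frac{1}{8} \cdot 7 = 7 + \frac{7}{8} = \frac{63}{8} \approx 7.875$)
$J = - \frac{47}{168}$ ($J = \frac{94 \frac{1}{-112}}{3} = \frac{94 \left(- \frac{1}{112}\right)}{3} = \frac{1}{3} \left(- \frac{47}{56}\right) = - \frac{47}{168} \approx -0.27976$)
$\left(\left(-1 + a\right) \left(-5\right) + J\right)^{2} = \left(\left(-1 + \frac{63}{8}\right) \left(-5\right) - \frac{47}{168}\right)^{2} = \left(\frac{55}{8} \left(-5\right) - \frac{47}{168}\right)^{2} = \left(- \frac{275}{8} - \frac{47}{168}\right)^{2} = \left(- \frac{2911}{84}\right)^{2} = \frac{8473921}{7056}$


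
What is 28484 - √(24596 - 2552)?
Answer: 28484 - 2*√5511 ≈ 28336.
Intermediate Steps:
28484 - √(24596 - 2552) = 28484 - √22044 = 28484 - 2*√5511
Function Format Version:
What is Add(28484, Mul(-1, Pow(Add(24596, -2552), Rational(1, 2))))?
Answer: Add(28484, Mul(-2, Pow(5511, Rational(1, 2)))) ≈ 28336.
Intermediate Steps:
Add(28484, Mul(-1, Pow(Add(24596, -2552), Rational(1, 2)))) = Add(28484, Mul(-1, Pow(22044, Rational(1, 2)))) = Add(28484, Mul(-1, Mul(2, Pow(5511, Rational(1, 2))))) = Add(28484, Mul(-2, Pow(5511, Rational(1, 2))))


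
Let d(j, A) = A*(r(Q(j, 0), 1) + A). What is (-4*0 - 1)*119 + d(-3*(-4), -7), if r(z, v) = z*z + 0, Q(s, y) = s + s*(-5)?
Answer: -16198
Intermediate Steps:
Q(s, y) = -4*s (Q(s, y) = s - 5*s = -4*s)
r(z, v) = z² (r(z, v) = z² + 0 = z²)
d(j, A) = A*(A + 16*j²) (d(j, A) = A*((-4*j)² + A) = A*(16*j² + A) = A*(A + 16*j²))
(-4*0 - 1)*119 + d(-3*(-4), -7) = (-4*0 - 1)*119 - 7*(-7 + 16*(-3*(-4))²) = (0 - 1)*119 - 7*(-7 + 16*12²) = -1*119 - 7*(-7 + 16*144) = -119 - 7*(-7 + 2304) = -119 - 7*2297 = -119 - 16079 = -16198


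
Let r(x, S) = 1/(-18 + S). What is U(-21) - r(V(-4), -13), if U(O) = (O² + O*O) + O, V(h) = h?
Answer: 26692/31 ≈ 861.03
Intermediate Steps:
U(O) = O + 2*O² (U(O) = (O² + O²) + O = 2*O² + O = O + 2*O²)
U(-21) - r(V(-4), -13) = -21*(1 + 2*(-21)) - 1/(-18 - 13) = -21*(1 - 42) - 1/(-31) = -21*(-41) - 1*(-1/31) = 861 + 1/31 = 26692/31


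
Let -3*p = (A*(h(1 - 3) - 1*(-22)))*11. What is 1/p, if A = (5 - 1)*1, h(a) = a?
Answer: -3/880 ≈ -0.0034091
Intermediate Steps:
A = 4 (A = 4*1 = 4)
p = -880/3 (p = -4*((1 - 3) - 1*(-22))*11/3 = -4*(-2 + 22)*11/3 = -4*20*11/3 = -80*11/3 = -1/3*880 = -880/3 ≈ -293.33)
1/p = 1/(-880/3) = -3/880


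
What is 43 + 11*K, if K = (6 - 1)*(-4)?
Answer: -177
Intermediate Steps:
K = -20 (K = 5*(-4) = -20)
43 + 11*K = 43 + 11*(-20) = 43 - 220 = -177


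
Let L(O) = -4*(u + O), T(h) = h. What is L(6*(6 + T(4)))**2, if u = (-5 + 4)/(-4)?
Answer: 58081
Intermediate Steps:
u = 1/4 (u = -1*(-1/4) = 1/4 ≈ 0.25000)
L(O) = -1 - 4*O (L(O) = -4*(1/4 + O) = -1 - 4*O)
L(6*(6 + T(4)))**2 = (-1 - 24*(6 + 4))**2 = (-1 - 24*10)**2 = (-1 - 4*60)**2 = (-1 - 240)**2 = (-241)**2 = 58081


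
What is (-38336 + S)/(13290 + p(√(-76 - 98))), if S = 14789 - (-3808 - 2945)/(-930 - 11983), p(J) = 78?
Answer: -25339097/14385082 ≈ -1.7615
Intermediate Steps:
S = 190963604/12913 (S = 14789 - (-6753)/(-12913) = 14789 - (-6753)*(-1)/12913 = 14789 - 1*6753/12913 = 14789 - 6753/12913 = 190963604/12913 ≈ 14788.)
(-38336 + S)/(13290 + p(√(-76 - 98))) = (-38336 + 190963604/12913)/(13290 + 78) = -304069164/12913/13368 = -304069164/12913*1/13368 = -25339097/14385082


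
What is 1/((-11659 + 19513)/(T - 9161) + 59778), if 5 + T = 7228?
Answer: 19/1135705 ≈ 1.6730e-5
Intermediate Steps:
T = 7223 (T = -5 + 7228 = 7223)
1/((-11659 + 19513)/(T - 9161) + 59778) = 1/((-11659 + 19513)/(7223 - 9161) + 59778) = 1/(7854/(-1938) + 59778) = 1/(7854*(-1/1938) + 59778) = 1/(-77/19 + 59778) = 1/(1135705/19) = 19/1135705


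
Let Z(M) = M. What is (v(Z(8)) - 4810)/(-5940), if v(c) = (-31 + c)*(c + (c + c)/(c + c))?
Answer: 5017/5940 ≈ 0.84461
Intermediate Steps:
v(c) = (1 + c)*(-31 + c) (v(c) = (-31 + c)*(c + (2*c)/((2*c))) = (-31 + c)*(c + (2*c)*(1/(2*c))) = (-31 + c)*(c + 1) = (-31 + c)*(1 + c) = (1 + c)*(-31 + c))
(v(Z(8)) - 4810)/(-5940) = ((-31 + 8² - 30*8) - 4810)/(-5940) = ((-31 + 64 - 240) - 4810)*(-1/5940) = (-207 - 4810)*(-1/5940) = -5017*(-1/5940) = 5017/5940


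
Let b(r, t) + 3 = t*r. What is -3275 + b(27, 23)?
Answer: -2657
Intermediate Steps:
b(r, t) = -3 + r*t (b(r, t) = -3 + t*r = -3 + r*t)
-3275 + b(27, 23) = -3275 + (-3 + 27*23) = -3275 + (-3 + 621) = -3275 + 618 = -2657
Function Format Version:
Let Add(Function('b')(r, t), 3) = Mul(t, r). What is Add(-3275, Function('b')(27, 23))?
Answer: -2657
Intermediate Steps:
Function('b')(r, t) = Add(-3, Mul(r, t)) (Function('b')(r, t) = Add(-3, Mul(t, r)) = Add(-3, Mul(r, t)))
Add(-3275, Function('b')(27, 23)) = Add(-3275, Add(-3, Mul(27, 23))) = Add(-3275, Add(-3, 621)) = Add(-3275, 618) = -2657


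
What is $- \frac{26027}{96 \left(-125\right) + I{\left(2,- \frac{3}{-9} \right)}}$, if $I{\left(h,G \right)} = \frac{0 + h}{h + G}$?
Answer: $\frac{182189}{83994} \approx 2.1691$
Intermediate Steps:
$I{\left(h,G \right)} = \frac{h}{G + h}$
$- \frac{26027}{96 \left(-125\right) + I{\left(2,- \frac{3}{-9} \right)}} = - \frac{26027}{96 \left(-125\right) + \frac{2}{- \frac{3}{-9} + 2}} = - \frac{26027}{-12000 + \frac{2}{\left(-3\right) \left(- \frac{1}{9}\right) + 2}} = - \frac{26027}{-12000 + \frac{2}{\frac{1}{3} + 2}} = - \frac{26027}{-12000 + \frac{2}{\frac{7}{3}}} = - \frac{26027}{-12000 + 2 \cdot \frac{3}{7}} = - \frac{26027}{-12000 + \frac{6}{7}} = - \frac{26027}{- \frac{83994}{7}} = \left(-26027\right) \left(- \frac{7}{83994}\right) = \frac{182189}{83994}$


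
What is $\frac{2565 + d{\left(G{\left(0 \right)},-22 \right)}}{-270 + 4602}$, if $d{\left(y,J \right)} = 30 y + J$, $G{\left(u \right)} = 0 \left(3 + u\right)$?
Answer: $\frac{2543}{4332} \approx 0.58703$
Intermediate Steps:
$G{\left(u \right)} = 0$
$d{\left(y,J \right)} = J + 30 y$
$\frac{2565 + d{\left(G{\left(0 \right)},-22 \right)}}{-270 + 4602} = \frac{2565 + \left(-22 + 30 \cdot 0\right)}{-270 + 4602} = \frac{2565 + \left(-22 + 0\right)}{4332} = \left(2565 - 22\right) \frac{1}{4332} = 2543 \cdot \frac{1}{4332} = \frac{2543}{4332}$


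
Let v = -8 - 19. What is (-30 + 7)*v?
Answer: 621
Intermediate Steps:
v = -27
(-30 + 7)*v = (-30 + 7)*(-27) = -23*(-27) = 621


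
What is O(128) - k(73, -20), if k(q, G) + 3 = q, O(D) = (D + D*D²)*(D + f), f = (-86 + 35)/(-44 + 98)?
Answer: 2398239050/9 ≈ 2.6647e+8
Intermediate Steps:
f = -17/18 (f = -51/54 = -51*1/54 = -17/18 ≈ -0.94444)
O(D) = (-17/18 + D)*(D + D³) (O(D) = (D + D*D²)*(D - 17/18) = (D + D³)*(-17/18 + D) = (-17/18 + D)*(D + D³))
k(q, G) = -3 + q
O(128) - k(73, -20) = (1/18)*128*(-17 - 17*128² + 18*128 + 18*128³) - (-3 + 73) = (1/18)*128*(-17 - 17*16384 + 2304 + 18*2097152) - 1*70 = (1/18)*128*(-17 - 278528 + 2304 + 37748736) - 70 = (1/18)*128*37472495 - 70 = 2398239680/9 - 70 = 2398239050/9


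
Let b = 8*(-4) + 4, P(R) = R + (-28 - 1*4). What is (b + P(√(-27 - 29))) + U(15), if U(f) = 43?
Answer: -17 + 2*I*√14 ≈ -17.0 + 7.4833*I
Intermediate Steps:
P(R) = -32 + R (P(R) = R + (-28 - 4) = R - 32 = -32 + R)
b = -28 (b = -32 + 4 = -28)
(b + P(√(-27 - 29))) + U(15) = (-28 + (-32 + √(-27 - 29))) + 43 = (-28 + (-32 + √(-56))) + 43 = (-28 + (-32 + 2*I*√14)) + 43 = (-60 + 2*I*√14) + 43 = -17 + 2*I*√14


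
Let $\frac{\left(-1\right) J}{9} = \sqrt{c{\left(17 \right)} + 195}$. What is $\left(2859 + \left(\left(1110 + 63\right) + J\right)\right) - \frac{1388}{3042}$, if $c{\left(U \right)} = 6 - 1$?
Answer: $\frac{6131978}{1521} - 90 \sqrt{2} \approx 3904.3$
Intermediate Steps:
$c{\left(U \right)} = 5$
$J = - 90 \sqrt{2}$ ($J = - 9 \sqrt{5 + 195} = - 9 \sqrt{200} = - 9 \cdot 10 \sqrt{2} = - 90 \sqrt{2} \approx -127.28$)
$\left(2859 + \left(\left(1110 + 63\right) + J\right)\right) - \frac{1388}{3042} = \left(2859 + \left(\left(1110 + 63\right) - 90 \sqrt{2}\right)\right) - \frac{1388}{3042} = \left(2859 + \left(1173 - 90 \sqrt{2}\right)\right) - \frac{694}{1521} = \left(4032 - 90 \sqrt{2}\right) - \frac{694}{1521} = \frac{6131978}{1521} - 90 \sqrt{2}$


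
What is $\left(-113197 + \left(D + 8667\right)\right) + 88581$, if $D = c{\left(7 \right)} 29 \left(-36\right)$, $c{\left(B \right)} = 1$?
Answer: $-16993$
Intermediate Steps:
$D = -1044$ ($D = 1 \cdot 29 \left(-36\right) = 29 \left(-36\right) = -1044$)
$\left(-113197 + \left(D + 8667\right)\right) + 88581 = \left(-113197 + \left(-1044 + 8667\right)\right) + 88581 = \left(-113197 + 7623\right) + 88581 = -105574 + 88581 = -16993$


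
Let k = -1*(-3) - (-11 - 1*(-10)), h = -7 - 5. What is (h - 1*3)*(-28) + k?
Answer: 424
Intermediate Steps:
h = -12
k = 4 (k = 3 - (-11 + 10) = 3 - 1*(-1) = 3 + 1 = 4)
(h - 1*3)*(-28) + k = (-12 - 1*3)*(-28) + 4 = (-12 - 3)*(-28) + 4 = -15*(-28) + 4 = 420 + 4 = 424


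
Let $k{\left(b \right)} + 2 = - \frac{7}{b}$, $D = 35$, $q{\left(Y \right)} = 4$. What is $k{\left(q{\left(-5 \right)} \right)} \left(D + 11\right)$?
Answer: $- \frac{345}{2} \approx -172.5$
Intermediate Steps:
$k{\left(b \right)} = -2 - \frac{7}{b}$
$k{\left(q{\left(-5 \right)} \right)} \left(D + 11\right) = \left(-2 - \frac{7}{4}\right) \left(35 + 11\right) = \left(-2 - \frac{7}{4}\right) 46 = \left(- \frac{15}{4}\right) 46 = - \frac{345}{2}$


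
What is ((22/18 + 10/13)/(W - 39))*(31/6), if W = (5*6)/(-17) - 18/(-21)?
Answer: -859537/3333798 ≈ -0.25782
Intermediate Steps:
W = -108/119 (W = 30*(-1/17) - 18*(-1/21) = -30/17 + 6/7 = -108/119 ≈ -0.90756)
((22/18 + 10/13)/(W - 39))*(31/6) = ((22/18 + 10/13)/(-108/119 - 39))*(31/6) = ((22*(1/18) + 10*(1/13))/(-4749/119))*(31*(⅙)) = ((11/9 + 10/13)*(-119/4749))*(31/6) = ((233/117)*(-119/4749))*(31/6) = -27727/555633*31/6 = -859537/3333798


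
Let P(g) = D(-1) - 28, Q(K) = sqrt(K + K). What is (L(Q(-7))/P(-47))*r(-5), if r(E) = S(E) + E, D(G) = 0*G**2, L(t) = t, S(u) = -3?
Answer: 2*I*sqrt(14)/7 ≈ 1.069*I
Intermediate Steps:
Q(K) = sqrt(2)*sqrt(K) (Q(K) = sqrt(2*K) = sqrt(2)*sqrt(K))
D(G) = 0
r(E) = -3 + E
P(g) = -28 (P(g) = 0 - 28 = -28)
(L(Q(-7))/P(-47))*r(-5) = ((sqrt(2)*sqrt(-7))/(-28))*(-3 - 5) = ((sqrt(2)*(I*sqrt(7)))*(-1/28))*(-8) = ((I*sqrt(14))*(-1/28))*(-8) = -I*sqrt(14)/28*(-8) = 2*I*sqrt(14)/7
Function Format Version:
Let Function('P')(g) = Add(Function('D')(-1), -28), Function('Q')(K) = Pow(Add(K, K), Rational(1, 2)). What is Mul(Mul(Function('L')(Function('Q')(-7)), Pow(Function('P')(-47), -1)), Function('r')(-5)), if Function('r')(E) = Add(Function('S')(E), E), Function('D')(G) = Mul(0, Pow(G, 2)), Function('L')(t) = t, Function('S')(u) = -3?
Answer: Mul(Rational(2, 7), I, Pow(14, Rational(1, 2))) ≈ Mul(1.0690, I)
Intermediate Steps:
Function('Q')(K) = Mul(Pow(2, Rational(1, 2)), Pow(K, Rational(1, 2))) (Function('Q')(K) = Pow(Mul(2, K), Rational(1, 2)) = Mul(Pow(2, Rational(1, 2)), Pow(K, Rational(1, 2))))
Function('D')(G) = 0
Function('r')(E) = Add(-3, E)
Function('P')(g) = -28 (Function('P')(g) = Add(0, -28) = -28)
Mul(Mul(Function('L')(Function('Q')(-7)), Pow(Function('P')(-47), -1)), Function('r')(-5)) = Mul(Mul(Mul(Pow(2, Rational(1, 2)), Pow(-7, Rational(1, 2))), Pow(-28, -1)), Add(-3, -5)) = Mul(Mul(Mul(Pow(2, Rational(1, 2)), Mul(I, Pow(7, Rational(1, 2)))), Rational(-1, 28)), -8) = Mul(Mul(Mul(I, Pow(14, Rational(1, 2))), Rational(-1, 28)), -8) = Mul(Mul(Rational(-1, 28), I, Pow(14, Rational(1, 2))), -8) = Mul(Rational(2, 7), I, Pow(14, Rational(1, 2)))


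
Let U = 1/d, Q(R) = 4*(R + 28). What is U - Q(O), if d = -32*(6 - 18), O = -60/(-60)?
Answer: -44543/384 ≈ -116.00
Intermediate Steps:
O = 1 (O = -60*(-1/60) = 1)
Q(R) = 112 + 4*R (Q(R) = 4*(28 + R) = 112 + 4*R)
d = 384 (d = -32*(-12) = 384)
U = 1/384 ≈ 0.0026042
U - Q(O) = 1/384 - (112 + 4*1) = 1/384 - (112 + 4) = 1/384 - 1*116 = 1/384 - 116 = -44543/384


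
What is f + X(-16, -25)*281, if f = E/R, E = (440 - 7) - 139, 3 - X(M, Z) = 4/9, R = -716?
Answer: 2312431/3222 ≈ 717.70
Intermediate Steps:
X(M, Z) = 23/9 (X(M, Z) = 3 - 4/9 = 23/9)
E = 294 (E = 433 - 139 = 294)
f = -147/358 (f = 294/(-716) = 294*(-1/716) = -147/358 ≈ -0.41061)
f + X(-16, -25)*281 = -147/358 + (23/9)*281 = -147/358 + 6463/9 = 2312431/3222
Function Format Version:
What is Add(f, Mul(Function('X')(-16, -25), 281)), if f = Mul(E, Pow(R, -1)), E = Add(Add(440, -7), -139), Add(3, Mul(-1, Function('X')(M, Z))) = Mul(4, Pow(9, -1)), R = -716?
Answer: Rational(2312431, 3222) ≈ 717.70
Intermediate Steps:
Function('X')(M, Z) = Rational(23, 9) (Function('X')(M, Z) = Add(3, Mul(-1, Mul(4, Pow(9, -1)))) = Add(3, Mul(-1, Mul(4, Rational(1, 9)))) = Add(3, Mul(-1, Rational(4, 9))) = Add(3, Rational(-4, 9)) = Rational(23, 9))
E = 294 (E = Add(433, -139) = 294)
f = Rational(-147, 358) (f = Mul(294, Pow(-716, -1)) = Mul(294, Rational(-1, 716)) = Rational(-147, 358) ≈ -0.41061)
Add(f, Mul(Function('X')(-16, -25), 281)) = Add(Rational(-147, 358), Mul(Rational(23, 9), 281)) = Add(Rational(-147, 358), Rational(6463, 9)) = Rational(2312431, 3222)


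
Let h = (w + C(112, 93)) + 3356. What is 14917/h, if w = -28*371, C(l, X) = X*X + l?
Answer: 2131/247 ≈ 8.6275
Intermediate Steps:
C(l, X) = l + X² (C(l, X) = X² + l = l + X²)
w = -10388
h = 1729 (h = (-10388 + (112 + 93²)) + 3356 = (-10388 + (112 + 8649)) + 3356 = (-10388 + 8761) + 3356 = -1627 + 3356 = 1729)
14917/h = 14917/1729 = 14917*(1/1729) = 2131/247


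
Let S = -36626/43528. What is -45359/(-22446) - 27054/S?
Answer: 13217108543543/411053598 ≈ 32154.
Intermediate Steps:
S = -18313/21764 (S = -36626*1/43528 = -18313/21764 ≈ -0.84144)
-45359/(-22446) - 27054/S = -45359/(-22446) - 27054/(-18313/21764) = -45359*(-1/22446) - 27054*(-21764/18313) = 45359/22446 + 588803256/18313 = 13217108543543/411053598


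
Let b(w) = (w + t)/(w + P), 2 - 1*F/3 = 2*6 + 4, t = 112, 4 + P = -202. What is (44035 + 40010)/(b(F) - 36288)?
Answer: -10421580/4499747 ≈ -2.3160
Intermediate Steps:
P = -206 (P = -4 - 202 = -206)
F = -42 (F = 6 - 3*(2*6 + 4) = 6 - 3*(12 + 4) = 6 - 3*16 = 6 - 48 = -42)
b(w) = (112 + w)/(-206 + w) (b(w) = (w + 112)/(w - 206) = (112 + w)/(-206 + w))
(44035 + 40010)/(b(F) - 36288) = (44035 + 40010)/((112 - 42)/(-206 - 42) - 36288) = 84045/(70/(-248) - 36288) = 84045/(-1/248*70 - 36288) = 84045/(-35/124 - 36288) = 84045/(-4499747/124) = 84045*(-124/4499747) = -10421580/4499747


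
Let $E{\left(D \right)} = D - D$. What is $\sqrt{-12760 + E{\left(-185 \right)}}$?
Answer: $2 i \sqrt{3190} \approx 112.96 i$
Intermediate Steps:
$E{\left(D \right)} = 0$
$\sqrt{-12760 + E{\left(-185 \right)}} = \sqrt{-12760 + 0} = \sqrt{-12760} = 2 i \sqrt{3190}$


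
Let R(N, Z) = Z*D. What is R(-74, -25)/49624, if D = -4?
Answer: 25/12406 ≈ 0.0020152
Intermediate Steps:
R(N, Z) = -4*Z (R(N, Z) = Z*(-4) = -4*Z)
R(-74, -25)/49624 = -4*(-25)/49624 = 100*(1/49624) = 25/12406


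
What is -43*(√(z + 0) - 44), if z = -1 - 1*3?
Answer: 1892 - 86*I ≈ 1892.0 - 86.0*I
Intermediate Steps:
z = -4 (z = -1 - 3 = -4)
-43*(√(z + 0) - 44) = -43*(√(-4 + 0) - 44) = -43*(√(-4) - 44) = -43*(2*I - 44) = -43*(-44 + 2*I) = 1892 - 86*I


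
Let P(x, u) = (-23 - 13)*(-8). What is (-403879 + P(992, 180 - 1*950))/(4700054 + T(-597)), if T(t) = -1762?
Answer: -403591/4698292 ≈ -0.085902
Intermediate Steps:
P(x, u) = 288 (P(x, u) = -36*(-8) = 288)
(-403879 + P(992, 180 - 1*950))/(4700054 + T(-597)) = (-403879 + 288)/(4700054 - 1762) = -403591/4698292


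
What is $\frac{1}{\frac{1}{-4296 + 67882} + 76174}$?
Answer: $\frac{63586}{4843599965} \approx 1.3128 \cdot 10^{-5}$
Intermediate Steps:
$\frac{1}{\frac{1}{-4296 + 67882} + 76174} = \frac{1}{\frac{1}{63586} + 76174} = \frac{1}{\frac{4843599965}{63586}} = \frac{63586}{4843599965}$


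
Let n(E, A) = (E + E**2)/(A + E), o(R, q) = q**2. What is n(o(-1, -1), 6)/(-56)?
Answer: -1/196 ≈ -0.0051020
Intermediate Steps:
n(E, A) = (E + E**2)/(A + E)
n(o(-1, -1), 6)/(-56) = ((-1)**2*(1 + (-1)**2)/(6 + (-1)**2))/(-56) = (1*(1 + 1)/(6 + 1))*(-1/56) = (1*2/7)*(-1/56) = (1*(1/7)*2)*(-1/56) = (2/7)*(-1/56) = -1/196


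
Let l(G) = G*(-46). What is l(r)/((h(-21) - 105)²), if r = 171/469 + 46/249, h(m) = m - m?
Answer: -2951038/1287510525 ≈ -0.0022920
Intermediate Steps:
h(m) = 0
r = 64153/116781 (r = 171*(1/469) + 46*(1/249) = 171/469 + 46/249 = 64153/116781 ≈ 0.54934)
l(G) = -46*G
l(r)/((h(-21) - 105)²) = (-46*64153/116781)/((0 - 105)²) = -2951038/(116781*((-105)²)) = -2951038/116781/11025 = -2951038/116781*1/11025 = -2951038/1287510525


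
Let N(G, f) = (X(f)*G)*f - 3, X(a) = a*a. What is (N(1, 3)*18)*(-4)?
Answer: -1728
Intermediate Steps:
X(a) = a²
N(G, f) = -3 + G*f³ (N(G, f) = (f²*G)*f - 3 = (G*f²)*f - 3 = G*f³ - 3 = -3 + G*f³)
(N(1, 3)*18)*(-4) = ((-3 + 1*3³)*18)*(-4) = ((-3 + 1*27)*18)*(-4) = ((-3 + 27)*18)*(-4) = (24*18)*(-4) = 432*(-4) = -1728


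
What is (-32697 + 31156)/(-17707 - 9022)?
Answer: 1541/26729 ≈ 0.057653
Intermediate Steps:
(-32697 + 31156)/(-17707 - 9022) = -1541/(-26729) = -1541*(-1/26729) = 1541/26729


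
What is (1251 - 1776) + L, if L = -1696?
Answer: -2221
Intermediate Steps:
(1251 - 1776) + L = (1251 - 1776) - 1696 = -525 - 1696 = -2221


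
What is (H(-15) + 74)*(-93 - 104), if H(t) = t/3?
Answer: -13593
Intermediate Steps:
H(t) = t/3 (H(t) = t*(⅓) = t/3)
(H(-15) + 74)*(-93 - 104) = ((⅓)*(-15) + 74)*(-93 - 104) = (-5 + 74)*(-197) = 69*(-197) = -13593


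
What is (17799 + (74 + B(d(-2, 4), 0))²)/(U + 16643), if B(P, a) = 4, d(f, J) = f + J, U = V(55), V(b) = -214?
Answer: 23883/16429 ≈ 1.4537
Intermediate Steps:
U = -214
d(f, J) = J + f
(17799 + (74 + B(d(-2, 4), 0))²)/(U + 16643) = (17799 + (74 + 4)²)/(-214 + 16643) = (17799 + 78²)/16429 = (17799 + 6084)*(1/16429) = 23883*(1/16429) = 23883/16429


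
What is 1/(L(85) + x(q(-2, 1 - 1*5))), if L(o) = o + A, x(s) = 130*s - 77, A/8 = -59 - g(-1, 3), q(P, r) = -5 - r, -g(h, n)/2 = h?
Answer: -1/610 ≈ -0.0016393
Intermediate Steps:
g(h, n) = -2*h
A = -488 (A = 8*(-59 - (-2)*(-1)) = 8*(-59 - 1*2) = 8*(-59 - 2) = 8*(-61) = -488)
x(s) = -77 + 130*s
L(o) = -488 + o (L(o) = o - 488 = -488 + o)
1/(L(85) + x(q(-2, 1 - 1*5))) = 1/((-488 + 85) + (-77 + 130*(-5 - (1 - 1*5)))) = 1/(-403 + (-77 + 130*(-5 - (1 - 5)))) = 1/(-403 + (-77 + 130*(-5 - 1*(-4)))) = 1/(-403 + (-77 + 130*(-5 + 4))) = 1/(-403 + (-77 + 130*(-1))) = 1/(-403 + (-77 - 130)) = 1/(-403 - 207) = 1/(-610) = -1/610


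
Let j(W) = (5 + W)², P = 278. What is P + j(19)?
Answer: 854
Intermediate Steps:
P + j(19) = 278 + (5 + 19)² = 278 + 24² = 278 + 576 = 854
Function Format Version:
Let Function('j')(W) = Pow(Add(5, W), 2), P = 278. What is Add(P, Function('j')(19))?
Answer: 854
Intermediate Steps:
Add(P, Function('j')(19)) = Add(278, Pow(Add(5, 19), 2)) = Add(278, Pow(24, 2)) = Add(278, 576) = 854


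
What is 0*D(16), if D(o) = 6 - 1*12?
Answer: 0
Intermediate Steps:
D(o) = -6 (D(o) = 6 - 12 = -6)
0*D(16) = 0*(-6) = 0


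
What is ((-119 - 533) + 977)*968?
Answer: 314600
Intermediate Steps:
((-119 - 533) + 977)*968 = (-652 + 977)*968 = 325*968 = 314600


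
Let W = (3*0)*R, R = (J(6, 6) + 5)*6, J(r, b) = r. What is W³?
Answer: 0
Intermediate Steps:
R = 66 (R = (6 + 5)*6 = 11*6 = 66)
W = 0 (W = (3*0)*66 = 0*66 = 0)
W³ = 0³ = 0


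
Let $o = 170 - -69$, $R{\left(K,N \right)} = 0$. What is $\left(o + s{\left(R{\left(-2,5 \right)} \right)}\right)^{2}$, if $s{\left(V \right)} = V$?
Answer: $57121$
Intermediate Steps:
$o = 239$ ($o = 170 + 69 = 239$)
$\left(o + s{\left(R{\left(-2,5 \right)} \right)}\right)^{2} = \left(239 + 0\right)^{2} = 239^{2} = 57121$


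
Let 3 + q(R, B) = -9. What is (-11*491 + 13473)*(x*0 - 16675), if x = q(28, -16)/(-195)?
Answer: -134600600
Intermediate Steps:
q(R, B) = -12 (q(R, B) = -3 - 9 = -12)
x = 4/65 (x = -12/(-195) = -12*(-1/195) = 4/65 ≈ 0.061538)
(-11*491 + 13473)*(x*0 - 16675) = (-11*491 + 13473)*((4/65)*0 - 16675) = (-5401 + 13473)*(0 - 16675) = 8072*(-16675) = -134600600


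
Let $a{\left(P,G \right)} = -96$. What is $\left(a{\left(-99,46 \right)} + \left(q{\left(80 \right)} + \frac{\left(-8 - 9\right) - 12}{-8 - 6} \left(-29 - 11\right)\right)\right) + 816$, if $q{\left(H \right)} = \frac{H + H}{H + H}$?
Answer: $\frac{4467}{7} \approx 638.14$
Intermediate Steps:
$q{\left(H \right)} = 1$ ($q{\left(H \right)} = \frac{2 H}{2 H} = 2 H \frac{1}{2 H} = 1$)
$\left(a{\left(-99,46 \right)} + \left(q{\left(80 \right)} + \frac{\left(-8 - 9\right) - 12}{-8 - 6} \left(-29 - 11\right)\right)\right) + 816 = \left(-96 + \left(1 + \frac{\left(-8 - 9\right) - 12}{-8 - 6} \left(-29 - 11\right)\right)\right) + 816 = \left(-96 + \left(1 + \frac{-17 - 12}{-14} \left(-40\right)\right)\right) + 816 = \left(-96 + \left(1 + \left(-29\right) \left(- \frac{1}{14}\right) \left(-40\right)\right)\right) + 816 = \left(-96 + \left(1 + \frac{29}{14} \left(-40\right)\right)\right) + 816 = \left(-96 + \left(1 - \frac{580}{7}\right)\right) + 816 = \left(-96 - \frac{573}{7}\right) + 816 = - \frac{1245}{7} + 816 = \frac{4467}{7}$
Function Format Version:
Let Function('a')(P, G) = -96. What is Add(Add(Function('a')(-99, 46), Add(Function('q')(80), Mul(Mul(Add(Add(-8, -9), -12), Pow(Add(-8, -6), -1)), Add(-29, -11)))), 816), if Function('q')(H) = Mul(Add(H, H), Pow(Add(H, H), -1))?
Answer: Rational(4467, 7) ≈ 638.14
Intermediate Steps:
Function('q')(H) = 1 (Function('q')(H) = Mul(Mul(2, H), Pow(Mul(2, H), -1)) = Mul(Mul(2, H), Mul(Rational(1, 2), Pow(H, -1))) = 1)
Add(Add(Function('a')(-99, 46), Add(Function('q')(80), Mul(Mul(Add(Add(-8, -9), -12), Pow(Add(-8, -6), -1)), Add(-29, -11)))), 816) = Add(Add(-96, Add(1, Mul(Mul(Add(Add(-8, -9), -12), Pow(Add(-8, -6), -1)), Add(-29, -11)))), 816) = Add(Add(-96, Add(1, Mul(Mul(Add(-17, -12), Pow(-14, -1)), -40))), 816) = Add(Add(-96, Add(1, Mul(Mul(-29, Rational(-1, 14)), -40))), 816) = Add(Add(-96, Add(1, Mul(Rational(29, 14), -40))), 816) = Add(Add(-96, Add(1, Rational(-580, 7))), 816) = Add(Add(-96, Rational(-573, 7)), 816) = Add(Rational(-1245, 7), 816) = Rational(4467, 7)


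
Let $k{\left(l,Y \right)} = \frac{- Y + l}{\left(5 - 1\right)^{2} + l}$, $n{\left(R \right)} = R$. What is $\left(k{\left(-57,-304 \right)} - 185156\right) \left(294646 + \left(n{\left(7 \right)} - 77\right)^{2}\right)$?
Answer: $-55464543758$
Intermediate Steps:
$k{\left(l,Y \right)} = \frac{l - Y}{16 + l}$ ($k{\left(l,Y \right)} = \frac{l - Y}{4^{2} + l} = \frac{l - Y}{16 + l}$)
$\left(k{\left(-57,-304 \right)} - 185156\right) \left(294646 + \left(n{\left(7 \right)} - 77\right)^{2}\right) = \left(\frac{-57 - -304}{16 - 57} - 185156\right) \left(294646 + \left(7 - 77\right)^{2}\right) = \left(\frac{-57 + 304}{-41} - 185156\right) \left(294646 + \left(-70\right)^{2}\right) = \left(\left(- \frac{1}{41}\right) 247 - 185156\right) \left(294646 + 4900\right) = \left(- \frac{247}{41} - 185156\right) 299546 = \left(- \frac{7591643}{41}\right) 299546 = -55464543758$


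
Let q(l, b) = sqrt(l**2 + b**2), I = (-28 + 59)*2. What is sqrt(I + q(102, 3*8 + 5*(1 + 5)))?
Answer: sqrt(62 + 6*sqrt(370)) ≈ 13.320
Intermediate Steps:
I = 62 (I = 31*2 = 62)
q(l, b) = sqrt(b**2 + l**2)
sqrt(I + q(102, 3*8 + 5*(1 + 5))) = sqrt(62 + sqrt((3*8 + 5*(1 + 5))**2 + 102**2)) = sqrt(62 + sqrt((24 + 5*6)**2 + 10404)) = sqrt(62 + sqrt((24 + 30)**2 + 10404)) = sqrt(62 + sqrt(54**2 + 10404)) = sqrt(62 + sqrt(2916 + 10404)) = sqrt(62 + sqrt(13320)) = sqrt(62 + 6*sqrt(370))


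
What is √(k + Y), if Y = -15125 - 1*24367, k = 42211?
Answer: √2719 ≈ 52.144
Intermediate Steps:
Y = -39492 (Y = -15125 - 24367 = -39492)
√(k + Y) = √(42211 - 39492) = √2719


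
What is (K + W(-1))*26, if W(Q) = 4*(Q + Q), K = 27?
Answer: 494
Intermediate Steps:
W(Q) = 8*Q (W(Q) = 4*(2*Q) = 8*Q)
(K + W(-1))*26 = (27 + 8*(-1))*26 = (27 - 8)*26 = 19*26 = 494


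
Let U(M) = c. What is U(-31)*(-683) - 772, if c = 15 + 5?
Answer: -14432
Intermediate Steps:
c = 20
U(M) = 20
U(-31)*(-683) - 772 = 20*(-683) - 772 = -13660 - 772 = -14432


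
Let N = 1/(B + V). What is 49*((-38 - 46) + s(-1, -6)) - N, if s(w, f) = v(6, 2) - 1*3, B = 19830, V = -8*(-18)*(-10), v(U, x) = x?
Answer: -76594351/18390 ≈ -4165.0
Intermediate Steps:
V = -1440 (V = 144*(-10) = -1440)
s(w, f) = -1 (s(w, f) = 2 - 1*3 = 2 - 3 = -1)
N = 1/18390 (N = 1/(19830 - 1440) = 1/18390 ≈ 5.4377e-5)
49*((-38 - 46) + s(-1, -6)) - N = 49*((-38 - 46) - 1) - 1*1/18390 = 49*(-84 - 1) - 1/18390 = 49*(-85) - 1/18390 = -4165 - 1/18390 = -76594351/18390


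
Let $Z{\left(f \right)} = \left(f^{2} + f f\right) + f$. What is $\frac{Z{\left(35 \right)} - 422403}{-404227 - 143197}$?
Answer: $\frac{209959}{273712} \approx 0.76708$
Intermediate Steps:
$Z{\left(f \right)} = f + 2 f^{2}$ ($Z{\left(f \right)} = \left(f^{2} + f^{2}\right) + f = 2 f^{2} + f = f + 2 f^{2}$)
$\frac{Z{\left(35 \right)} - 422403}{-404227 - 143197} = \frac{35 \left(1 + 2 \cdot 35\right) - 422403}{-404227 - 143197} = \frac{35 \left(1 + 70\right) - 422403}{-547424} = \left(35 \cdot 71 - 422403\right) \left(- \frac{1}{547424}\right) = \left(2485 - 422403\right) \left(- \frac{1}{547424}\right) = \left(-419918\right) \left(- \frac{1}{547424}\right) = \frac{209959}{273712}$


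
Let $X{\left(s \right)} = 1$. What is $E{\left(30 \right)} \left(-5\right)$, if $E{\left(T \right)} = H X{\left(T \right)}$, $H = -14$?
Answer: $70$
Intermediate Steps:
$E{\left(T \right)} = -14$ ($E{\left(T \right)} = \left(-14\right) 1 = -14$)
$E{\left(30 \right)} \left(-5\right) = \left(-14\right) \left(-5\right) = 70$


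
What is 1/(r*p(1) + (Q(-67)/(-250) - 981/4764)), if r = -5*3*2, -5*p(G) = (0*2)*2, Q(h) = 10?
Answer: -39700/9763 ≈ -4.0664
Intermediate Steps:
p(G) = 0 (p(G) = -0*2*2/5 = -0*2 = -⅕*0 = 0)
r = -30 (r = -15*2 = -30)
1/(r*p(1) + (Q(-67)/(-250) - 981/4764)) = 1/(-30*0 + (10/(-250) - 981/4764)) = 1/(0 + (10*(-1/250) - 981*1/4764)) = 1/(0 + (-1/25 - 327/1588)) = 1/(0 - 9763/39700) = 1/(-9763/39700) = -39700/9763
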